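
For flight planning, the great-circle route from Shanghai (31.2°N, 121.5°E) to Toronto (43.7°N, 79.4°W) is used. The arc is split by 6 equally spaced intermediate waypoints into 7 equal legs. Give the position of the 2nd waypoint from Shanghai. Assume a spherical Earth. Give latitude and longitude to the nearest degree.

Write both endpoints as unit vectors p₁, p₂ with components (cos φ cos λ, cos φ sin λ, sin φ).
The central angle between the endpoints is δ = arccos(p₁·p₂) ≈ 1.792 rad (102.7°).
Interpolate at f = 2/7 with slerp weights a = sin((1−f)δ)/sin δ ≈ 0.982, b = sin(fδ)/sin δ ≈ 0.502.
p = a·p₁ + b·p₂ ≈ (-0.372, 0.359, 0.856); φ = arcsin(p_z) ≈ 58.85°, λ = atan2(p_y, p_x) ≈ 136.00°.

≈ (59°N, 136°E)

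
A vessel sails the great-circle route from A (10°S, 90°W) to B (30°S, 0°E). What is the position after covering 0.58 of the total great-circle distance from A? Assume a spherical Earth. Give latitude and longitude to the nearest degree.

The haversine formula gives a central angle δ ≈ 1.484 rad (85.0°) between the endpoints.
Interpolate at f = 0.58 with slerp weights a = sin((1−f)δ)/sin δ ≈ 0.586, b = sin(fδ)/sin δ ≈ 0.761.
p = a·p₁ + b·p₂ ≈ (0.659, -0.577, -0.482); φ = arcsin(p_z) ≈ -28.84°, λ = atan2(p_y, p_x) ≈ -41.20°.

≈ (29°S, 41°W)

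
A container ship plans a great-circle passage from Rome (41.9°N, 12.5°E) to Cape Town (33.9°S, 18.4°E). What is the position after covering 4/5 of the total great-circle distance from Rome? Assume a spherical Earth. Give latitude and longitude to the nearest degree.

From cos δ = sin φ₁ sin φ₂ + cos φ₁ cos φ₂ cos Δλ, the central angle is δ ≈ 1.326 rad (76.0°).
Interpolate at f = 4/5 with slerp weights a = sin((1−f)δ)/sin δ ≈ 0.270, b = sin(fδ)/sin δ ≈ 0.900.
p = a·p₁ + b·p₂ ≈ (0.905, 0.279, -0.321); φ = arcsin(p_z) ≈ -18.74°, λ = atan2(p_y, p_x) ≈ 17.15°.

≈ 19°S, 17°E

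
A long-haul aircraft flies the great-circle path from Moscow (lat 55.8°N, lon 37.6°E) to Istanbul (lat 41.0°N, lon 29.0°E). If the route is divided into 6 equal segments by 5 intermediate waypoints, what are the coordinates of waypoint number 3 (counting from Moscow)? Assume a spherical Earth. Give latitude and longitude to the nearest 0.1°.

≈ lat 48.5°N, lon 32.7°E

Convert each endpoint to a unit vector on the sphere (x = cos φ cos λ, y = cos φ sin λ, z = sin φ).
The central angle between the endpoints is δ = arccos(p₁·p₂) ≈ 0.276 rad (15.8°).
Interpolate at f = 3/6 with slerp weights a = sin((1−f)δ)/sin δ ≈ 0.505, b = sin(fδ)/sin δ ≈ 0.505.
p = a·p₁ + b·p₂ ≈ (0.558, 0.358, 0.749); φ = arcsin(p_z) ≈ 48.48°, λ = atan2(p_y, p_x) ≈ 32.67°.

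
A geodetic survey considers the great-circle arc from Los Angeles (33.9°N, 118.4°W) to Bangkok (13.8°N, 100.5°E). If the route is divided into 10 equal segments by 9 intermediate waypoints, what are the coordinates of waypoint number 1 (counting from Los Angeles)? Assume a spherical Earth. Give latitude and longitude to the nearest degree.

≈ 42°N, 130°W

The haversine formula gives a central angle δ ≈ 2.088 rad (119.6°) between the endpoints.
Interpolate at f = 1/10 with slerp weights a = sin((1−f)δ)/sin δ ≈ 1.096, b = sin(fδ)/sin δ ≈ 0.238.
p = a·p₁ + b·p₂ ≈ (-0.475, -0.573, 0.668); φ = arcsin(p_z) ≈ 41.93°, λ = atan2(p_y, p_x) ≈ -129.67°.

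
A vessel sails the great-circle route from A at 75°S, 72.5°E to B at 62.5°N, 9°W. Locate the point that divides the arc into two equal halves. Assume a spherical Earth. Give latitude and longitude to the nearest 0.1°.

Convert each endpoint to a unit vector on the sphere (x = cos φ cos λ, y = cos φ sin λ, z = sin φ).
The central angle between the endpoints is δ = arccos(p₁·p₂) ≈ 2.566 rad (147.0°).
Interpolate at f = 1/2 with slerp weights a = sin((1−f)δ)/sin δ ≈ 1.763, b = sin(fδ)/sin δ ≈ 1.763.
p = a·p₁ + b·p₂ ≈ (0.941, 0.308, -0.139); φ = arcsin(p_z) ≈ -8.00°, λ = atan2(p_y, p_x) ≈ 18.11°.

≈ 8.0°S, 18.1°E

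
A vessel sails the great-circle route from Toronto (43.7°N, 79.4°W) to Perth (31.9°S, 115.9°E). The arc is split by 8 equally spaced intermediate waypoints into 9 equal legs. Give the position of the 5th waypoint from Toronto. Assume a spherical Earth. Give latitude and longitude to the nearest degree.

≈ 27°N, 161°E

The haversine formula gives a central angle δ ≈ 2.848 rad (163.2°) between the endpoints.
Interpolate at f = 5/9 with slerp weights a = sin((1−f)δ)/sin δ ≈ 3.292, b = sin(fδ)/sin δ ≈ 3.451.
p = a·p₁ + b·p₂ ≈ (-0.842, 0.296, 0.451); φ = arcsin(p_z) ≈ 26.78°, λ = atan2(p_y, p_x) ≈ 160.61°.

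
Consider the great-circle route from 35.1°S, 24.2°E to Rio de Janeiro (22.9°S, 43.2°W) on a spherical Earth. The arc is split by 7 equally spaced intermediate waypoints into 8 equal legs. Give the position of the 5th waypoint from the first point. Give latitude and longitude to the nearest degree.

≈ 32°S, 20°W

Convert each endpoint to a unit vector on the sphere (x = cos φ cos λ, y = cos φ sin λ, z = sin φ).
The central angle between the endpoints is δ = arccos(p₁·p₂) ≈ 1.032 rad (59.1°).
Interpolate at f = 5/8 with slerp weights a = sin((1−f)δ)/sin δ ≈ 0.440, b = sin(fδ)/sin δ ≈ 0.700.
p = a·p₁ + b·p₂ ≈ (0.798, -0.294, -0.525); φ = arcsin(p_z) ≈ -31.69°, λ = atan2(p_y, p_x) ≈ -20.23°.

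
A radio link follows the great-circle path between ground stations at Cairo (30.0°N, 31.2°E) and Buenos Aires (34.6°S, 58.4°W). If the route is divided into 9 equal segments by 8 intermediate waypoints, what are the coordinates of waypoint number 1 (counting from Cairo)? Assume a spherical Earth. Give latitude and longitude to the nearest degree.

≈ (23°N, 20°E)

Write both endpoints as unit vectors p₁, p₂ with components (cos φ cos λ, cos φ sin λ, sin φ).
The central angle between the endpoints is δ = arccos(p₁·p₂) ≈ 1.853 rad (106.2°).
Interpolate at f = 1/9 with slerp weights a = sin((1−f)δ)/sin δ ≈ 1.038, b = sin(fδ)/sin δ ≈ 0.213.
p = a·p₁ + b·p₂ ≈ (0.861, 0.317, 0.398); φ = arcsin(p_z) ≈ 23.47°, λ = atan2(p_y, p_x) ≈ 20.18°.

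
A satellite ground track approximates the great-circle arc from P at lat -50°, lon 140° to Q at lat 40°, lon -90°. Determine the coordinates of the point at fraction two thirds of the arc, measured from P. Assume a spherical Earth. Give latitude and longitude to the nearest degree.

≈ lat 7°, lon -129°

Write both endpoints as unit vectors p₁, p₂ with components (cos φ cos λ, cos φ sin λ, sin φ).
The central angle between the endpoints is δ = arccos(p₁·p₂) ≈ 2.513 rad (144.0°).
Interpolate at f = 2/3 with slerp weights a = sin((1−f)δ)/sin δ ≈ 1.264, b = sin(fδ)/sin δ ≈ 1.692.
p = a·p₁ + b·p₂ ≈ (-0.622, -0.774, 0.119); φ = arcsin(p_z) ≈ 6.84°, λ = atan2(p_y, p_x) ≈ -128.82°.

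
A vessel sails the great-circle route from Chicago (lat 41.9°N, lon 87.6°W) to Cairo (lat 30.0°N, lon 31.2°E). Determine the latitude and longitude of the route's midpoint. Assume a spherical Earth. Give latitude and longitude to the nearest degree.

≈ lat 55°N, lon 21°W

The haversine formula gives a central angle δ ≈ 1.547 rad (88.7°) between the endpoints.
Interpolate at f = 1/2 with slerp weights a = sin((1−f)δ)/sin δ ≈ 0.699, b = sin(fδ)/sin δ ≈ 0.699.
p = a·p₁ + b·p₂ ≈ (0.540, -0.206, 0.816); φ = arcsin(p_z) ≈ 54.72°, λ = atan2(p_y, p_x) ≈ -20.92°.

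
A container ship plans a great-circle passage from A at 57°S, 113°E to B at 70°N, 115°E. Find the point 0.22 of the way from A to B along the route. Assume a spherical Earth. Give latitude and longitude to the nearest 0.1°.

≈ 29.1°S, 113.5°E

Convert each endpoint to a unit vector on the sphere (x = cos φ cos λ, y = cos φ sin λ, z = sin φ).
The central angle between the endpoints is δ = arccos(p₁·p₂) ≈ 2.217 rad (127.0°).
Interpolate at f = 0.22 with slerp weights a = sin((1−f)δ)/sin δ ≈ 1.237, b = sin(fδ)/sin δ ≈ 0.587.
p = a·p₁ + b·p₂ ≈ (-0.348, 0.802, -0.486); φ = arcsin(p_z) ≈ -29.06°, λ = atan2(p_y, p_x) ≈ 113.46°.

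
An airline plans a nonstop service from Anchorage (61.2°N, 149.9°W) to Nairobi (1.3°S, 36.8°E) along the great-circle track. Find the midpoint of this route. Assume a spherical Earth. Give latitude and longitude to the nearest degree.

Write both endpoints as unit vectors p₁, p₂ with components (cos φ cos λ, cos φ sin λ, sin φ).
The central angle between the endpoints is δ = arccos(p₁·p₂) ≈ 2.092 rad (119.9°).
Interpolate at f = 1/2 with slerp weights a = sin((1−f)δ)/sin δ ≈ 0.998, b = sin(fδ)/sin δ ≈ 0.998.
p = a·p₁ + b·p₂ ≈ (0.383, 0.357, 0.852); φ = arcsin(p_z) ≈ 58.44°, λ = atan2(p_y, p_x) ≈ 42.95°.

≈ 58°N, 43°E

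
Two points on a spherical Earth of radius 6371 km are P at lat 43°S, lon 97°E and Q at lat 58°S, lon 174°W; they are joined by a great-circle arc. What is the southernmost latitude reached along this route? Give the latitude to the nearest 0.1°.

≈ 61.5°S

The great circle lies in the plane with unit normal n̂ = (p₁ × p₂)/|p₁ × p₂|.
Here n̂_z ≈ +0.478; the vertex latitude is φ_max = arccos|n̂_z| ≈ 61.5°.
Check via Clairaut: cos φ_max = |cos φ₁| · sin C = cos(43.0°)·sin(139.2°) ≈ 0.478, again giving ≈ 61.5°.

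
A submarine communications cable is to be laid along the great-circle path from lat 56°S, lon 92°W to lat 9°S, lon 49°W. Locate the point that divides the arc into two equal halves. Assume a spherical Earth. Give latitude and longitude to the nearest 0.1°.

Convert each endpoint to a unit vector on the sphere (x = cos φ cos λ, y = cos φ sin λ, z = sin φ).
The central angle between the endpoints is δ = arccos(p₁·p₂) ≈ 1.008 rad (57.7°).
Interpolate at f = 1/2 with slerp weights a = sin((1−f)δ)/sin δ ≈ 0.571, b = sin(fδ)/sin δ ≈ 0.571.
p = a·p₁ + b·p₂ ≈ (0.359, -0.745, -0.563); φ = arcsin(p_z) ≈ -34.24°, λ = atan2(p_y, p_x) ≈ -64.27°.

≈ lat 34.2°S, lon 64.3°W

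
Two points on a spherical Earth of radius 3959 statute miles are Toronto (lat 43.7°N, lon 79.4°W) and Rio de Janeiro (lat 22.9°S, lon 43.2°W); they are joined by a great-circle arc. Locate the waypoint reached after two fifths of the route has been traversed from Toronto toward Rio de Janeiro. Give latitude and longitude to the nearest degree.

Write both endpoints as unit vectors p₁, p₂ with components (cos φ cos λ, cos φ sin λ, sin φ).
The central angle between the endpoints is δ = arccos(p₁·p₂) ≈ 1.299 rad (74.4°).
Interpolate at f = 2/5 with slerp weights a = sin((1−f)δ)/sin δ ≈ 0.730, b = sin(fδ)/sin δ ≈ 0.515.
p = a·p₁ + b·p₂ ≈ (0.443, -0.844, 0.304); φ = arcsin(p_z) ≈ 17.67°, λ = atan2(p_y, p_x) ≈ -62.28°.

≈ lat 18°N, lon 62°W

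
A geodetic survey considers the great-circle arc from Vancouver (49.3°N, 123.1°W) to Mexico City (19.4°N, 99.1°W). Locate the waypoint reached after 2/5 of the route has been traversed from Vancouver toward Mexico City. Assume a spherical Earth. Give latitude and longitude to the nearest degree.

Write both endpoints as unit vectors p₁, p₂ with components (cos φ cos λ, cos φ sin λ, sin φ).
The central angle between the endpoints is δ = arccos(p₁·p₂) ≈ 0.620 rad (35.5°).
Interpolate at f = 2/5 with slerp weights a = sin((1−f)δ)/sin δ ≈ 0.626, b = sin(fδ)/sin δ ≈ 0.422.
p = a·p₁ + b·p₂ ≈ (-0.286, -0.735, 0.615); φ = arcsin(p_z) ≈ 37.92°, λ = atan2(p_y, p_x) ≈ -111.24°.

≈ (38°N, 111°W)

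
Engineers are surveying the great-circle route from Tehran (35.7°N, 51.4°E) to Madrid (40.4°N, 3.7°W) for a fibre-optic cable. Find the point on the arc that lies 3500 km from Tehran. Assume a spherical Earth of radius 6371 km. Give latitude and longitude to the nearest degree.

≈ 42°N, 11°E

Convert each endpoint to a unit vector on the sphere (x = cos φ cos λ, y = cos φ sin λ, z = sin φ).
The central angle between the endpoints is δ = arccos(p₁·p₂) ≈ 0.749 rad (42.9°). The total great-circle distance is δ·R ≈ 0.749 × 6371 ≈ 4775 km, so the target fraction is f = 3500/4775 ≈ 0.733.
Interpolate at f ≈ 0.733 with slerp weights a = sin((1−f)δ)/sin δ ≈ 0.292, b = sin(fδ)/sin δ ≈ 0.766.
p = a·p₁ + b·p₂ ≈ (0.730, 0.148, 0.667); φ = arcsin(p_z) ≈ 41.84°, λ = atan2(p_y, p_x) ≈ 11.42°.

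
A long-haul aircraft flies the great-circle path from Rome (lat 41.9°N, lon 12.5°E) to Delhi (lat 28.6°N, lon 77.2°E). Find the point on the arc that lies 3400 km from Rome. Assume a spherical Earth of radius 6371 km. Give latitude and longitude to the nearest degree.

≈ lat 39°N, lon 53°E

Write both endpoints as unit vectors p₁, p₂ with components (cos φ cos λ, cos φ sin λ, sin φ).
The central angle between the endpoints is δ = arccos(p₁·p₂) ≈ 0.929 rad (53.2°). The total great-circle distance is δ·R ≈ 0.929 × 6371 ≈ 5916 km, so the target fraction is f = 3400/5916 ≈ 0.575.
Interpolate at f ≈ 0.575 with slerp weights a = sin((1−f)δ)/sin δ ≈ 0.480, b = sin(fδ)/sin δ ≈ 0.635.
p = a·p₁ + b·p₂ ≈ (0.473, 0.621, 0.625); φ = arcsin(p_z) ≈ 38.68°, λ = atan2(p_y, p_x) ≈ 52.73°.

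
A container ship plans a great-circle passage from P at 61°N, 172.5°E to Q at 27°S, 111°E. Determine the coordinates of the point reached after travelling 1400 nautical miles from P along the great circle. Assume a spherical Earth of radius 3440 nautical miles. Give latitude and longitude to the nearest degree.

Write both endpoints as unit vectors p₁, p₂ with components (cos φ cos λ, cos φ sin λ, sin φ).
The central angle between the endpoints is δ = arccos(p₁·p₂) ≈ 1.763 rad (101.0°). The total great-circle distance is δ·R ≈ 1.763 × 3440 ≈ 6064 nmi, so the target fraction is f = 1400/6064 ≈ 0.231.
Interpolate at f ≈ 0.231 with slerp weights a = sin((1−f)δ)/sin δ ≈ 0.995, b = sin(fδ)/sin δ ≈ 0.403.
p = a·p₁ + b·p₂ ≈ (-0.607, 0.398, 0.687); φ = arcsin(p_z) ≈ 43.43°, λ = atan2(p_y, p_x) ≈ 146.73°.

≈ 43°N, 147°E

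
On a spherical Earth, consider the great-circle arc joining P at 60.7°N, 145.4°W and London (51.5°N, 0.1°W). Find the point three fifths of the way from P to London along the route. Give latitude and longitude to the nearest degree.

From cos δ = sin φ₁ sin φ₂ + cos φ₁ cos φ₂ cos Δλ, the central angle is δ ≈ 1.124 rad (64.4°).
Interpolate at f = 3/5 with slerp weights a = sin((1−f)δ)/sin δ ≈ 0.482, b = sin(fδ)/sin δ ≈ 0.692.
p = a·p₁ + b·p₂ ≈ (0.237, -0.135, 0.962); φ = arcsin(p_z) ≈ 74.19°, λ = atan2(p_y, p_x) ≈ -29.62°.

≈ 74°N, 30°W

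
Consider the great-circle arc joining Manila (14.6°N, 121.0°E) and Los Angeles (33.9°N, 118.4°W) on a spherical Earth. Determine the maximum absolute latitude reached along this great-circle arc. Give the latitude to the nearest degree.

≈ 44°N

The great circle lies in the plane with unit normal n̂ = (p₁ × p₂)/|p₁ × p₂|.
Here n̂_z ≈ +0.718; the vertex latitude is φ_max = arccos|n̂_z| ≈ 44.1°.
Check via Clairaut: cos φ_max = |cos φ₁| · sin C = cos(14.6°)·sin(47.9°) ≈ 0.718, again giving ≈ 44.1°.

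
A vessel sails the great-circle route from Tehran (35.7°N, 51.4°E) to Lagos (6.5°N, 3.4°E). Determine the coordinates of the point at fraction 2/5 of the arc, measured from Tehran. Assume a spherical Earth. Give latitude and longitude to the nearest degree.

≈ 26°N, 30°E

Convert each endpoint to a unit vector on the sphere (x = cos φ cos λ, y = cos φ sin λ, z = sin φ).
The central angle between the endpoints is δ = arccos(p₁·p₂) ≈ 0.920 rad (52.7°).
Interpolate at f = 2/5 with slerp weights a = sin((1−f)δ)/sin δ ≈ 0.659, b = sin(fδ)/sin δ ≈ 0.452.
p = a·p₁ + b·p₂ ≈ (0.782, 0.445, 0.436); φ = arcsin(p_z) ≈ 25.84°, λ = atan2(p_y, p_x) ≈ 29.63°.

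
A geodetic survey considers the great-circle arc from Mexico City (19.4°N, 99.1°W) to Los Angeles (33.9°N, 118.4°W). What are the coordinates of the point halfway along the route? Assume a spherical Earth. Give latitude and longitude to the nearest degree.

Write both endpoints as unit vectors p₁, p₂ with components (cos φ cos λ, cos φ sin λ, sin φ).
The central angle between the endpoints is δ = arccos(p₁·p₂) ≈ 0.392 rad (22.5°).
Interpolate at f = 1/2 with slerp weights a = sin((1−f)δ)/sin δ ≈ 0.510, b = sin(fδ)/sin δ ≈ 0.510.
p = a·p₁ + b·p₂ ≈ (-0.277, -0.847, 0.454); φ = arcsin(p_z) ≈ 26.98°, λ = atan2(p_y, p_x) ≈ -108.13°.

≈ 27°N, 108°W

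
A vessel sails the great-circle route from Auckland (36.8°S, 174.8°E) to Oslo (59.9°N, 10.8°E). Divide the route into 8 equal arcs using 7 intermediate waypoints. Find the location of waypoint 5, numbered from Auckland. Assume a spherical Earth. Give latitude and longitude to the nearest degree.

Convert each endpoint to a unit vector on the sphere (x = cos φ cos λ, y = cos φ sin λ, z = sin φ).
The central angle between the endpoints is δ = arccos(p₁·p₂) ≈ 2.700 rad (154.7°).
Interpolate at f = 5/8 with slerp weights a = sin((1−f)δ)/sin δ ≈ 1.987, b = sin(fδ)/sin δ ≈ 2.326.
p = a·p₁ + b·p₂ ≈ (-0.438, 0.363, 0.822); φ = arcsin(p_z) ≈ 55.32°, λ = atan2(p_y, p_x) ≈ 140.39°.

≈ (55°N, 140°E)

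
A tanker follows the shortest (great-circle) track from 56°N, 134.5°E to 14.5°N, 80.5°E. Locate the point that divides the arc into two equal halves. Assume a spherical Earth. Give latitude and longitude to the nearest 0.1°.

≈ 38.2°N, 99.7°E

Write both endpoints as unit vectors p₁, p₂ with components (cos φ cos λ, cos φ sin λ, sin φ).
The central angle between the endpoints is δ = arccos(p₁·p₂) ≈ 1.017 rad (58.3°).
Interpolate at f = 1/2 with slerp weights a = sin((1−f)δ)/sin δ ≈ 0.572, b = sin(fδ)/sin δ ≈ 0.572.
p = a·p₁ + b·p₂ ≈ (-0.133, 0.775, 0.618); φ = arcsin(p_z) ≈ 38.16°, λ = atan2(p_y, p_x) ≈ 99.73°.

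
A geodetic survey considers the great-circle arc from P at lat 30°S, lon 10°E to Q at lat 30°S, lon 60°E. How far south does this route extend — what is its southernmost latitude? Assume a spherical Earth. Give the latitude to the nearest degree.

The great circle lies in the plane with unit normal n̂ = (p₁ × p₂)/|p₁ × p₂|.
Here n̂_z ≈ +0.843; the vertex latitude is φ_max = arccos|n̂_z| ≈ 32.5°.

≈ 32°S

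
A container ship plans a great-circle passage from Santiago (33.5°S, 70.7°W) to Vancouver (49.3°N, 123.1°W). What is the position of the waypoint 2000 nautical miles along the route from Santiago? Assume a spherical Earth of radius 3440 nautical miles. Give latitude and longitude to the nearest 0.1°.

≈ 4.0°S, 87.3°W

Convert each endpoint to a unit vector on the sphere (x = cos φ cos λ, y = cos φ sin λ, z = sin φ).
The central angle between the endpoints is δ = arccos(p₁·p₂) ≈ 1.658 rad (95.0°). The total great-circle distance is δ·R ≈ 1.658 × 3440 ≈ 5702 nmi, so the target fraction is f = 2000/5702 ≈ 0.351.
Interpolate at f ≈ 0.351 with slerp weights a = sin((1−f)δ)/sin δ ≈ 0.883, b = sin(fδ)/sin δ ≈ 0.551.
p = a·p₁ + b·p₂ ≈ (0.047, -0.996, -0.070); φ = arcsin(p_z) ≈ -4.00°, λ = atan2(p_y, p_x) ≈ -87.29°.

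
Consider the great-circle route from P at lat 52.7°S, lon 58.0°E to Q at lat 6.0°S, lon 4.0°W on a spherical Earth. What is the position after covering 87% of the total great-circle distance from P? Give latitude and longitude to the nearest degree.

≈ lat 13°S, lon 1°E

Write both endpoints as unit vectors p₁, p₂ with components (cos φ cos λ, cos φ sin λ, sin φ).
The central angle between the endpoints is δ = arccos(p₁·p₂) ≈ 1.196 rad (68.5°).
Interpolate at f = 0.87 with slerp weights a = sin((1−f)δ)/sin δ ≈ 0.166, b = sin(fδ)/sin δ ≈ 0.927.
p = a·p₁ + b·p₂ ≈ (0.973, 0.021, -0.229); φ = arcsin(p_z) ≈ -13.25°, λ = atan2(p_y, p_x) ≈ 1.25°.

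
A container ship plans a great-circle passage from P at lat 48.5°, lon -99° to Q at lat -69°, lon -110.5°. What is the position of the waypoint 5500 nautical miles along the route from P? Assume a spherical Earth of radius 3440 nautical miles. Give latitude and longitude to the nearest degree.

≈ lat -43°, lon -105°

Convert each endpoint to a unit vector on the sphere (x = cos φ cos λ, y = cos φ sin λ, z = sin φ).
The central angle between the endpoints is δ = arccos(p₁·p₂) ≈ 2.056 rad (117.8°). The total great-circle distance is δ·R ≈ 2.056 × 3440 ≈ 7073 nmi, so the target fraction is f = 5500/7073 ≈ 0.778.
Interpolate at f ≈ 0.778 with slerp weights a = sin((1−f)δ)/sin δ ≈ 0.499, b = sin(fδ)/sin δ ≈ 1.130.
p = a·p₁ + b·p₂ ≈ (-0.194, -0.706, -0.681); φ = arcsin(p_z) ≈ -42.94°, λ = atan2(p_y, p_x) ≈ -105.33°.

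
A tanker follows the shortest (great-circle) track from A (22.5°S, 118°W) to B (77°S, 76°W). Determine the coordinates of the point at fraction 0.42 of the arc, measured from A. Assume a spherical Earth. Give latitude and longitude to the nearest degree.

The haversine formula gives a central angle δ ≈ 1.015 rad (58.2°) between the endpoints.
Interpolate at f = 0.42 with slerp weights a = sin((1−f)δ)/sin δ ≈ 0.654, b = sin(fδ)/sin δ ≈ 0.487.
p = a·p₁ + b·p₂ ≈ (-0.257, -0.640, -0.725); φ = arcsin(p_z) ≈ -46.43°, λ = atan2(p_y, p_x) ≈ -111.90°.

≈ (46°S, 112°W)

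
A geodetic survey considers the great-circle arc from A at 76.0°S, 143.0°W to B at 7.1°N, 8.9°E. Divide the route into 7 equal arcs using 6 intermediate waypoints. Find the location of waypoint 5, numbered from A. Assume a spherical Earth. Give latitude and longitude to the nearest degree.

Write both endpoints as unit vectors p₁, p₂ with components (cos φ cos λ, cos φ sin λ, sin φ).
The central angle between the endpoints is δ = arccos(p₁·p₂) ≈ 1.909 rad (109.4°).
Interpolate at f = 5/7 with slerp weights a = sin((1−f)δ)/sin δ ≈ 0.550, b = sin(fδ)/sin δ ≈ 1.037.
p = a·p₁ + b·p₂ ≈ (0.911, 0.079, -0.405); φ = arcsin(p_z) ≈ -23.91°, λ = atan2(p_y, p_x) ≈ 4.97°.

≈ 24°S, 5°E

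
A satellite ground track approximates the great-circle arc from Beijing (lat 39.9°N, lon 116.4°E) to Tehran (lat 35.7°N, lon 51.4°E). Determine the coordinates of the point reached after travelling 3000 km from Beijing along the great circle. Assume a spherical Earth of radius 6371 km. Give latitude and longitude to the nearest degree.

Write both endpoints as unit vectors p₁, p₂ with components (cos φ cos λ, cos φ sin λ, sin φ).
The central angle between the endpoints is δ = arccos(p₁·p₂) ≈ 0.879 rad (50.4°). The total great-circle distance is δ·R ≈ 0.879 × 6371 ≈ 5603 km, so the target fraction is f = 3000/5603 ≈ 0.535.
Interpolate at f ≈ 0.535 with slerp weights a = sin((1−f)δ)/sin δ ≈ 0.516, b = sin(fδ)/sin δ ≈ 0.589.
p = a·p₁ + b·p₂ ≈ (0.122, 0.728, 0.674); φ = arcsin(p_z) ≈ 42.41°, λ = atan2(p_y, p_x) ≈ 80.45°.

≈ lat 42°N, lon 80°E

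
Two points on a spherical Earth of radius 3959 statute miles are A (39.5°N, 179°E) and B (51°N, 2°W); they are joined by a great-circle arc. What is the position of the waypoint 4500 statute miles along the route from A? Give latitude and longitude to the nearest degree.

≈ (75°N, 3°W)

The haversine formula gives a central angle δ ≈ 1.562 rad (89.5°) between the endpoints. The total great-circle distance is δ·R ≈ 1.562 × 3959 ≈ 6184 mi, so the target fraction is f = 4500/6184 ≈ 0.728.
Interpolate at f ≈ 0.728 with slerp weights a = sin((1−f)δ)/sin δ ≈ 0.413, b = sin(fδ)/sin δ ≈ 0.907.
p = a·p₁ + b·p₂ ≈ (0.252, -0.014, 0.968); φ = arcsin(p_z) ≈ 75.37°, λ = atan2(p_y, p_x) ≈ -3.26°.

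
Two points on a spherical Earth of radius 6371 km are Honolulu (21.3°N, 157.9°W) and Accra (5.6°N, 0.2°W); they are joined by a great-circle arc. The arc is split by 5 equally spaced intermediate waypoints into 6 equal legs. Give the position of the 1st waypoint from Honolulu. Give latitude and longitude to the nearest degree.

≈ 38°N, 138°W

Write both endpoints as unit vectors p₁, p₂ with components (cos φ cos λ, cos φ sin λ, sin φ).
The central angle between the endpoints is δ = arccos(p₁·p₂) ≈ 2.536 rad (145.3°).
Interpolate at f = 1/6 with slerp weights a = sin((1−f)δ)/sin δ ≈ 1.505, b = sin(fδ)/sin δ ≈ 0.721.
p = a·p₁ + b·p₂ ≈ (-0.582, -0.530, 0.617); φ = arcsin(p_z) ≈ 38.11°, λ = atan2(p_y, p_x) ≈ -137.65°.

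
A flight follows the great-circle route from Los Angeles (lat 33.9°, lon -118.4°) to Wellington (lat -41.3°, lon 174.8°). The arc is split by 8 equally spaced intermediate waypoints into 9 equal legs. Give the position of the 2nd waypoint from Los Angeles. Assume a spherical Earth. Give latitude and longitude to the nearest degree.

≈ lat 17°, lon -134°

Write both endpoints as unit vectors p₁, p₂ with components (cos φ cos λ, cos φ sin λ, sin φ).
The central angle between the endpoints is δ = arccos(p₁·p₂) ≈ 1.694 rad (97.0°).
Interpolate at f = 2/9 with slerp weights a = sin((1−f)δ)/sin δ ≈ 0.975, b = sin(fδ)/sin δ ≈ 0.370.
p = a·p₁ + b·p₂ ≈ (-0.662, -0.687, 0.300); φ = arcsin(p_z) ≈ 17.43°, λ = atan2(p_y, p_x) ≈ -133.95°.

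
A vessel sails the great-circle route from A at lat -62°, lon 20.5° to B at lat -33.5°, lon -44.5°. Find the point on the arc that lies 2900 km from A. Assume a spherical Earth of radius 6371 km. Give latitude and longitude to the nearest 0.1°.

≈ lat -51.2°, lon -23.9°

Write both endpoints as unit vectors p₁, p₂ with components (cos φ cos λ, cos φ sin λ, sin φ).
The central angle between the endpoints is δ = arccos(p₁·p₂) ≈ 0.860 rad (49.2°). The total great-circle distance is δ·R ≈ 0.860 × 6371 ≈ 5476 km, so the target fraction is f = 2900/5476 ≈ 0.530.
Interpolate at f ≈ 0.530 with slerp weights a = sin((1−f)δ)/sin δ ≈ 0.519, b = sin(fδ)/sin δ ≈ 0.580.
p = a·p₁ + b·p₂ ≈ (0.574, -0.254, -0.779); φ = arcsin(p_z) ≈ -51.16°, λ = atan2(p_y, p_x) ≈ -23.87°.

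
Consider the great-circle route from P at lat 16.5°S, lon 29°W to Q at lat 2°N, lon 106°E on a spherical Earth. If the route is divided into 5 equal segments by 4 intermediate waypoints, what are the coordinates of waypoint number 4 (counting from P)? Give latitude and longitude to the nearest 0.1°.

≈ lat 7.4°S, lon 81.0°E

Write both endpoints as unit vectors p₁, p₂ with components (cos φ cos λ, cos φ sin λ, sin φ).
The central angle between the endpoints is δ = arccos(p₁·p₂) ≈ 2.329 rad (133.4°).
Interpolate at f = 4/5 with slerp weights a = sin((1−f)δ)/sin δ ≈ 0.618, b = sin(fδ)/sin δ ≈ 1.319.
p = a·p₁ + b·p₂ ≈ (0.155, 0.979, -0.130); φ = arcsin(p_z) ≈ -7.45°, λ = atan2(p_y, p_x) ≈ 80.98°.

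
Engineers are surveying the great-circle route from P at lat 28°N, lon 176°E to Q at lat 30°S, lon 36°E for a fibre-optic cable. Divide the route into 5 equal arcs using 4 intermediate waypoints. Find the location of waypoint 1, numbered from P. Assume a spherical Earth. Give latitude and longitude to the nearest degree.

From cos δ = sin φ₁ sin φ₂ + cos φ₁ cos φ₂ cos Δλ, the central angle is δ ≈ 2.533 rad (145.1°).
Interpolate at f = 1/5 with slerp weights a = sin((1−f)δ)/sin δ ≈ 1.571, b = sin(fδ)/sin δ ≈ 0.849.
p = a·p₁ + b·p₂ ≈ (-0.789, 0.529, 0.313); φ = arcsin(p_z) ≈ 18.24°, λ = atan2(p_y, p_x) ≈ 146.16°.

≈ lat 18°N, lon 146°E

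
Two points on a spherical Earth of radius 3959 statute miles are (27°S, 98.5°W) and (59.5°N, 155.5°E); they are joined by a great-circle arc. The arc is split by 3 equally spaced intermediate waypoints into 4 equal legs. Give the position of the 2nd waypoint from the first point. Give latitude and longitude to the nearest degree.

≈ (24°N, 132°W)

The haversine formula gives a central angle δ ≈ 2.113 rad (121.1°) between the endpoints.
Interpolate at f = 2/4 with slerp weights a = sin((1−f)δ)/sin δ ≈ 1.016, b = sin(fδ)/sin δ ≈ 1.016.
p = a·p₁ + b·p₂ ≈ (-0.603, -0.682, 0.414); φ = arcsin(p_z) ≈ 24.47°, λ = atan2(p_y, p_x) ≈ -131.51°.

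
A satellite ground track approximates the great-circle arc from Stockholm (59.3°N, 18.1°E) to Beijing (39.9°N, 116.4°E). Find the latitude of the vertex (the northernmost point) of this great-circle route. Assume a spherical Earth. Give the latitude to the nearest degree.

≈ 64°N

The great circle lies in the plane with unit normal n̂ = (p₁ × p₂)/|p₁ × p₂|.
Here n̂_z ≈ +0.446; the vertex latitude is φ_max = arccos|n̂_z| ≈ 63.5°.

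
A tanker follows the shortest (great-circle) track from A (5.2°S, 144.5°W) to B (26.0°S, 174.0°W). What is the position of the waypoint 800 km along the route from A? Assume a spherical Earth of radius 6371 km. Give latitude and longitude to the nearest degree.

≈ (10°S, 150°W)

From cos δ = sin φ₁ sin φ₂ + cos φ₁ cos φ₂ cos Δλ, the central angle is δ ≈ 0.612 rad (35.0°). The total great-circle distance is δ·R ≈ 0.612 × 6371 ≈ 3896 km, so the target fraction is f = 800/3896 ≈ 0.205.
Interpolate at f ≈ 0.205 with slerp weights a = sin((1−f)δ)/sin δ ≈ 0.814, b = sin(fδ)/sin δ ≈ 0.218.
p = a·p₁ + b·p₂ ≈ (-0.855, -0.491, -0.169); φ = arcsin(p_z) ≈ -9.75°, λ = atan2(p_y, p_x) ≈ -150.12°.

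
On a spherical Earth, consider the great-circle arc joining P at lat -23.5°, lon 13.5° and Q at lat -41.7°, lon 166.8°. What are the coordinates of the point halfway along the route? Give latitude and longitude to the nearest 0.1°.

≈ lat -68.5°, lon 66.8°

Write both endpoints as unit vectors p₁, p₂ with components (cos φ cos λ, cos φ sin λ, sin φ).
The central angle between the endpoints is δ = arccos(p₁·p₂) ≈ 1.925 rad (110.3°).
Interpolate at f = 1/2 with slerp weights a = sin((1−f)δ)/sin δ ≈ 0.875, b = sin(fδ)/sin δ ≈ 0.875.
p = a·p₁ + b·p₂ ≈ (0.144, 0.336, -0.931); φ = arcsin(p_z) ≈ -68.53°, λ = atan2(p_y, p_x) ≈ 66.80°.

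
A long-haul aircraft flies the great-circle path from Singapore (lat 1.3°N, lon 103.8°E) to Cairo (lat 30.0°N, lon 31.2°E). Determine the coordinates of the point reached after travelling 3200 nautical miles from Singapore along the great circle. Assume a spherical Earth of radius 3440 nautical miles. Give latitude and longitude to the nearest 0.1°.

≈ lat 25.1°N, lon 54.3°E

Convert each endpoint to a unit vector on the sphere (x = cos φ cos λ, y = cos φ sin λ, z = sin φ).
The central angle between the endpoints is δ = arccos(p₁·p₂) ≈ 1.297 rad (74.3°). The total great-circle distance is δ·R ≈ 1.297 × 3440 ≈ 4462 nmi, so the target fraction is f = 3200/4462 ≈ 0.717.
Interpolate at f ≈ 0.717 with slerp weights a = sin((1−f)δ)/sin δ ≈ 0.373, b = sin(fδ)/sin δ ≈ 0.833.
p = a·p₁ + b·p₂ ≈ (0.528, 0.735, 0.425); φ = arcsin(p_z) ≈ 25.14°, λ = atan2(p_y, p_x) ≈ 54.32°.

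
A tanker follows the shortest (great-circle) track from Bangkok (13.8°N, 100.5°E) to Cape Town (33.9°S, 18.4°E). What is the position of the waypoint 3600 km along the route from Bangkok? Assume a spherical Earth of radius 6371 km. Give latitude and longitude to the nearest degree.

≈ (5°S, 74°E)

Write both endpoints as unit vectors p₁, p₂ with components (cos φ cos λ, cos φ sin λ, sin φ).
The central angle between the endpoints is δ = arccos(p₁·p₂) ≈ 1.593 rad (91.3°). The total great-circle distance is δ·R ≈ 1.593 × 6371 ≈ 10149 km, so the target fraction is f = 3600/10149 ≈ 0.355.
Interpolate at f ≈ 0.355 with slerp weights a = sin((1−f)δ)/sin δ ≈ 0.856, b = sin(fδ)/sin δ ≈ 0.536.
p = a·p₁ + b·p₂ ≈ (0.270, 0.958, -0.094); φ = arcsin(p_z) ≈ -5.42°, λ = atan2(p_y, p_x) ≈ 74.25°.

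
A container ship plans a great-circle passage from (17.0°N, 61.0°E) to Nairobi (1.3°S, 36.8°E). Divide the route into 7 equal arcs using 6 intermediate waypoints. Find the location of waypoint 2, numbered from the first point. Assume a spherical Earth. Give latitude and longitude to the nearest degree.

From cos δ = sin φ₁ sin φ₂ + cos φ₁ cos φ₂ cos Δλ, the central angle is δ ≈ 0.525 rad (30.1°).
Interpolate at f = 2/7 with slerp weights a = sin((1−f)δ)/sin δ ≈ 0.731, b = sin(fδ)/sin δ ≈ 0.298.
p = a·p₁ + b·p₂ ≈ (0.577, 0.790, 0.207); φ = arcsin(p_z) ≈ 11.94°, λ = atan2(p_y, p_x) ≈ 53.83°.

≈ (12°N, 54°E)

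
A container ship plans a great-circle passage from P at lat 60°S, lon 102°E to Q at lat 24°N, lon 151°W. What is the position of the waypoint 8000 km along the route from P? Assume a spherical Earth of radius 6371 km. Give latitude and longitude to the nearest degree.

≈ lat 16°S, lon 176°W

The haversine formula gives a central angle δ ≈ 2.078 rad (119.1°) between the endpoints. The total great-circle distance is δ·R ≈ 2.078 × 6371 ≈ 13239 km, so the target fraction is f = 8000/13239 ≈ 0.604.
Interpolate at f ≈ 0.604 with slerp weights a = sin((1−f)δ)/sin δ ≈ 0.838, b = sin(fδ)/sin δ ≈ 1.088.
p = a·p₁ + b·p₂ ≈ (-0.956, -0.072, -0.284); φ = arcsin(p_z) ≈ -16.47°, λ = atan2(p_y, p_x) ≈ -175.71°.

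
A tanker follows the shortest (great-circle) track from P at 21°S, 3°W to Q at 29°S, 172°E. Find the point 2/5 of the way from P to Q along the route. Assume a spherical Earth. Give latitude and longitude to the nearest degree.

The haversine formula gives a central angle δ ≈ 2.265 rad (129.8°) between the endpoints.
Interpolate at f = 2/5 with slerp weights a = sin((1−f)δ)/sin δ ≈ 1.272, b = sin(fδ)/sin δ ≈ 1.024.
p = a·p₁ + b·p₂ ≈ (0.299, 0.062, -0.952); φ = arcsin(p_z) ≈ -72.21°, λ = atan2(p_y, p_x) ≈ 11.80°.

≈ 72°S, 12°E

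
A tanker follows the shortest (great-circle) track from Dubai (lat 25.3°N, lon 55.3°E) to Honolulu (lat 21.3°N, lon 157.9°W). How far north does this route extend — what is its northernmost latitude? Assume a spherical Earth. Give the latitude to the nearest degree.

≈ 56°N

The great circle lies in the plane with unit normal n̂ = (p₁ × p₂)/|p₁ × p₂|.
Here n̂_z ≈ +0.552; the vertex latitude is φ_max = arccos|n̂_z| ≈ 56.5°.
Check via Clairaut: cos φ_max = |cos φ₁| · sin C = cos(25.3°)·sin(37.6°) ≈ 0.552, again giving ≈ 56.5°.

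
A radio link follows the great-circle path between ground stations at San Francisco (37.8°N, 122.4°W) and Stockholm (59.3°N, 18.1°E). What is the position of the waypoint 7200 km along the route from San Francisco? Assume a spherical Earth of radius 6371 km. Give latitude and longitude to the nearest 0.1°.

The haversine formula gives a central angle δ ≈ 1.353 rad (77.5°) between the endpoints. The total great-circle distance is δ·R ≈ 1.353 × 6371 ≈ 8622 km, so the target fraction is f = 7200/8622 ≈ 0.835.
Interpolate at f ≈ 0.835 with slerp weights a = sin((1−f)δ)/sin δ ≈ 0.227, b = sin(fδ)/sin δ ≈ 0.926.
p = a·p₁ + b·p₂ ≈ (0.354, -0.004, 0.935); φ = arcsin(p_z) ≈ 69.30°, λ = atan2(p_y, p_x) ≈ -0.70°.

≈ 69.3°N, 0.7°W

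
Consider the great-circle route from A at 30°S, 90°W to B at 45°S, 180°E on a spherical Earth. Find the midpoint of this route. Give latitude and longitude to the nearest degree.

Convert each endpoint to a unit vector on the sphere (x = cos φ cos λ, y = cos φ sin λ, z = sin φ).
The central angle between the endpoints is δ = arccos(p₁·p₂) ≈ 1.209 rad (69.3°).
Interpolate at f = 1/2 with slerp weights a = sin((1−f)δ)/sin δ ≈ 0.608, b = sin(fδ)/sin δ ≈ 0.608.
p = a·p₁ + b·p₂ ≈ (-0.430, -0.526, -0.734); φ = arcsin(p_z) ≈ -47.19°, λ = atan2(p_y, p_x) ≈ -129.23°.

≈ 47°S, 129°W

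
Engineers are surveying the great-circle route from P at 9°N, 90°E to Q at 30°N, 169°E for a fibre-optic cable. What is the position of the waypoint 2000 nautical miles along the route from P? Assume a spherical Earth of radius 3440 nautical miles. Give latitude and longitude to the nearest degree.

The haversine formula gives a central angle δ ≈ 1.327 rad (76.0°) between the endpoints. The total great-circle distance is δ·R ≈ 1.327 × 3440 ≈ 4565 nmi, so the target fraction is f = 2000/4565 ≈ 0.438.
Interpolate at f ≈ 0.438 with slerp weights a = sin((1−f)δ)/sin δ ≈ 0.699, b = sin(fδ)/sin δ ≈ 0.566.
p = a·p₁ + b·p₂ ≈ (-0.481, 0.784, 0.392); φ = arcsin(p_z) ≈ 23.10°, λ = atan2(p_y, p_x) ≈ 121.54°.

≈ 23°N, 122°E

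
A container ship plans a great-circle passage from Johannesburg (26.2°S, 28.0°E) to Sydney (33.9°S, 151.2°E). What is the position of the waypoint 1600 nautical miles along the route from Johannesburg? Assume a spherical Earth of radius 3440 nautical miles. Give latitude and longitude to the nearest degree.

≈ (43°S, 54°E)

The haversine formula gives a central angle δ ≈ 1.733 rad (99.3°) between the endpoints. The total great-circle distance is δ·R ≈ 1.733 × 3440 ≈ 5962 nmi, so the target fraction is f = 1600/5962 ≈ 0.268.
Interpolate at f ≈ 0.268 with slerp weights a = sin((1−f)δ)/sin δ ≈ 0.967, b = sin(fδ)/sin δ ≈ 0.454.
p = a·p₁ + b·p₂ ≈ (0.436, 0.589, -0.681); φ = arcsin(p_z) ≈ -42.88°, λ = atan2(p_y, p_x) ≈ 53.52°.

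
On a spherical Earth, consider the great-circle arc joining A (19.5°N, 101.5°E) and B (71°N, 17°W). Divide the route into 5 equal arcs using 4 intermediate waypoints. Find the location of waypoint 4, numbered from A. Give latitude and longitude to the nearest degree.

≈ (73°N, 37°E)

Write both endpoints as unit vectors p₁, p₂ with components (cos φ cos λ, cos φ sin λ, sin φ).
The central angle between the endpoints is δ = arccos(p₁·p₂) ≈ 1.401 rad (80.3°).
Interpolate at f = 4/5 with slerp weights a = sin((1−f)δ)/sin δ ≈ 0.281, b = sin(fδ)/sin δ ≈ 0.914.
p = a·p₁ + b·p₂ ≈ (0.232, 0.172, 0.957); φ = arcsin(p_z) ≈ 73.22°, λ = atan2(p_y, p_x) ≈ 36.62°.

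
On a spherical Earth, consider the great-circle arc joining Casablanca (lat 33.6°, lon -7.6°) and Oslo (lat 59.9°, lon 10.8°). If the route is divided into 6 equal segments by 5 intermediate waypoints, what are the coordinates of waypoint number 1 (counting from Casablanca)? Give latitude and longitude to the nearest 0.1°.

≈ lat 38.1°, lon -5.6°

Convert each endpoint to a unit vector on the sphere (x = cos φ cos λ, y = cos φ sin λ, z = sin φ).
The central angle between the endpoints is δ = arccos(p₁·p₂) ≈ 0.505 rad (28.9°).
Interpolate at f = 1/6 with slerp weights a = sin((1−f)δ)/sin δ ≈ 0.844, b = sin(fδ)/sin δ ≈ 0.174.
p = a·p₁ + b·p₂ ≈ (0.783, -0.077, 0.618); φ = arcsin(p_z) ≈ 38.14°, λ = atan2(p_y, p_x) ≈ -5.60°.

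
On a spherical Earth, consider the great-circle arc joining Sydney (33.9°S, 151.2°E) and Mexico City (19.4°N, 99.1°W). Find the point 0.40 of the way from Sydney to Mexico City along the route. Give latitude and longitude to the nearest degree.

Convert each endpoint to a unit vector on the sphere (x = cos φ cos λ, y = cos φ sin λ, z = sin φ).
The central angle between the endpoints is δ = arccos(p₁·p₂) ≈ 2.037 rad (116.7°).
Interpolate at f = 0.40 with slerp weights a = sin((1−f)δ)/sin δ ≈ 1.052, b = sin(fδ)/sin δ ≈ 0.814.
p = a·p₁ + b·p₂ ≈ (-0.887, -0.338, -0.316); φ = arcsin(p_z) ≈ -18.43°, λ = atan2(p_y, p_x) ≈ -159.14°.

≈ 18°S, 159°W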